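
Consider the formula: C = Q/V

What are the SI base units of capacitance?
Units of each symbol in C = Q/V:
  Q (charge, in coulombs): s·A
  V (voltage, in volts): kg·m²/(s³·A)  → in the denominator, contributes s³·A/(kg·m²)

Multiplying the contributions: [s·A] · [s³·A/(kg·m²)]
Adding exponents of each base unit: kg: -1, m: -2, s: 4, A: 2
SI base units of capacitance: s⁴·A²/(kg·m²)

Answer: s⁴·A²/(kg·m²)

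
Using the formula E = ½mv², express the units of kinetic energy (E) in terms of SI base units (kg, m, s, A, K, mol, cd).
Units of each symbol in E = ½mv²:
  m (mass): kg
  v (speed): m/s  → to the power 2, contributes m²/s²
  The factor ½ is dimensionless.

Multiplying the contributions: [kg] · [m²/s²]
Adding exponents of each base unit: kg: 1, m: 2, s: -2
SI base units of kinetic energy: kg·m²/s²

Answer: kg·m²/s²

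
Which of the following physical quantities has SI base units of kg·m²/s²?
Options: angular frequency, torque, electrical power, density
Checking the SI base units of each option:
  angular frequency (ω = 2πf): 1/s  ✗
  torque (τ = Fr): kg·m²/s²  ✓ matches
  electrical power (P = IV): kg·m²/s³  ✗
  density (ρ = m/V): kg/m³  ✗

Only torque has units kg·m²/s².

Answer: torque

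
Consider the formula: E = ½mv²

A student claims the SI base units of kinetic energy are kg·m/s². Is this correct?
Units of each symbol in E = ½mv²:
  m (mass): kg
  v (speed): m/s  → to the power 2, contributes m²/s²
  The factor ½ is dimensionless.

Multiplying the contributions: [kg] · [m²/s²]
Adding exponents of each base unit: kg: 1, m: 2, s: -2
SI base units of kinetic energy: kg·m²/s²

The claimed units kg·m/s² (exponents kg: 1, m: 1, s: -2) do not match the derived units kg·m²/s² (exponents kg: 1, m: 2, s: -2), so the claim is incorrect.

Answer: No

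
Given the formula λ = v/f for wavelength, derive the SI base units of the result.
Units of each symbol in λ = v/f:
  v (wave speed): m/s
  f (frequency): 1/s  → in the denominator, contributes s

Multiplying the contributions: [m/s] · [s]
Adding exponents of each base unit: m: 1
SI base units of wavelength: m

Answer: m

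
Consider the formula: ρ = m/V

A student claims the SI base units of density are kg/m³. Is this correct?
Units of each symbol in ρ = m/V:
  m (mass): kg
  V (volume): m³  → in the denominator, contributes 1/m³

Multiplying the contributions: [kg] · [1/m³]
Adding exponents of each base unit: kg: 1, m: -3
SI base units of density: kg/m³

The claimed units kg/m³ match the derived units, so the claim is correct.

Answer: Yes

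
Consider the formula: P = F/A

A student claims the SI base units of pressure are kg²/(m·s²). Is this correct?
Units of each symbol in P = F/A:
  F (force): kg·m/s²
  A (area): m²  → in the denominator, contributes 1/m²

Multiplying the contributions: [kg·m/s²] · [1/m²]
Adding exponents of each base unit: kg: 1, m: -1, s: -2
SI base units of pressure: kg/(m·s²)

The claimed units kg²/(m·s²) (exponents kg: 2, m: -1, s: -2) do not match the derived units kg/(m·s²) (exponents kg: 1, m: -1, s: -2), so the claim is incorrect.

Answer: No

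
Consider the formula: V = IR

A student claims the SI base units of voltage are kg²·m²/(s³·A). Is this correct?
Units of each symbol in V = IR:
  I (current): A
  R (resistance, in ohms): kg·m²/(s³·A²)

Multiplying the contributions: [A] · [kg·m²/(s³·A²)]
Adding exponents of each base unit: kg: 1, m: 2, s: -3, A: -1
SI base units of voltage: kg·m²/(s³·A)

The claimed units kg²·m²/(s³·A) (exponents kg: 2, m: 2, s: -3, A: -1) do not match the derived units kg·m²/(s³·A) (exponents kg: 1, m: 2, s: -3, A: -1), so the claim is incorrect.

Answer: No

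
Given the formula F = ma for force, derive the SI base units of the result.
Units of each symbol in F = ma:
  m (mass): kg
  a (acceleration): m/s²

Multiplying the contributions: [kg] · [m/s²]
Adding exponents of each base unit: kg: 1, m: 1, s: -2
SI base units of force: kg·m/s²

Answer: kg·m/s²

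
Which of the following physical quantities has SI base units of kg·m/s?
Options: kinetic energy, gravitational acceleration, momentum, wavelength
Checking the SI base units of each option:
  kinetic energy (E = ½mv²): kg·m²/s²  ✗
  gravitational acceleration (g = GM/r²): m/s²  ✗
  momentum (p = mv): kg·m/s  ✓ matches
  wavelength (λ = v/f): m  ✗

Only momentum has units kg·m/s.

Answer: momentum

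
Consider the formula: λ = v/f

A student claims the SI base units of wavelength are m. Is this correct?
Units of each symbol in λ = v/f:
  v (wave speed): m/s
  f (frequency): 1/s  → in the denominator, contributes s

Multiplying the contributions: [m/s] · [s]
Adding exponents of each base unit: m: 1
SI base units of wavelength: m

The claimed units m match the derived units, so the claim is correct.

Answer: Yes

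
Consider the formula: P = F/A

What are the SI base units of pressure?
Units of each symbol in P = F/A:
  F (force): kg·m/s²
  A (area): m²  → in the denominator, contributes 1/m²

Multiplying the contributions: [kg·m/s²] · [1/m²]
Adding exponents of each base unit: kg: 1, m: -1, s: -2
SI base units of pressure: kg/(m·s²)

Answer: kg/(m·s²)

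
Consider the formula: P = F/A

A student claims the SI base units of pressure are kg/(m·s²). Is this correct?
Units of each symbol in P = F/A:
  F (force): kg·m/s²
  A (area): m²  → in the denominator, contributes 1/m²

Multiplying the contributions: [kg·m/s²] · [1/m²]
Adding exponents of each base unit: kg: 1, m: -1, s: -2
SI base units of pressure: kg/(m·s²)

The claimed units kg/(m·s²) match the derived units, so the claim is correct.

Answer: Yes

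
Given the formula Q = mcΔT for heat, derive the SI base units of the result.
Units of each symbol in Q = mcΔT:
  m (mass): kg
  c (specific heat capacity, in J/(kg·K)): m²/(s²·K)
  ΔT (temperature change): K

Multiplying the contributions: [kg] · [m²/(s²·K)] · [K]
Adding exponents of each base unit: kg: 1, m: 2, s: -2
SI base units of heat: kg·m²/s²

Answer: kg·m²/s²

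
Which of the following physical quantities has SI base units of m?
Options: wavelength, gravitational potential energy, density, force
Checking the SI base units of each option:
  wavelength (λ = v/f): m  ✓ matches
  gravitational potential energy (U = -GMm/r): kg·m²/s²  ✗
  density (ρ = m/V): kg/m³  ✗
  force (F = ma): kg·m/s²  ✗

Only wavelength has units m.

Answer: wavelength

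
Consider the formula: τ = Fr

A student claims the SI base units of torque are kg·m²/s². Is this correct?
Units of each symbol in τ = Fr:
  F (force): kg·m/s²
  r (lever arm): m

Multiplying the contributions: [kg·m/s²] · [m]
Adding exponents of each base unit: kg: 1, m: 2, s: -2
SI base units of torque: kg·m²/s²

The claimed units kg·m²/s² match the derived units, so the claim is correct.

Answer: Yes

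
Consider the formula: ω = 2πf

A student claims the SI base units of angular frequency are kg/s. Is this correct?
Units of each symbol in ω = 2πf:
  f (frequency): 1/s
  The factor 2π is dimensionless.

Multiplying the contributions: [1/s]
Adding exponents of each base unit: s: -1
SI base units of angular frequency: 1/s

The claimed units kg/s (exponents kg: 1, s: -1) do not match the derived units 1/s (exponents s: -1), so the claim is incorrect.

Answer: No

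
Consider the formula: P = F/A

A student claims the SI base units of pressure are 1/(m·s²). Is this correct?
Units of each symbol in P = F/A:
  F (force): kg·m/s²
  A (area): m²  → in the denominator, contributes 1/m²

Multiplying the contributions: [kg·m/s²] · [1/m²]
Adding exponents of each base unit: kg: 1, m: -1, s: -2
SI base units of pressure: kg/(m·s²)

The claimed units 1/(m·s²) (exponents m: -1, s: -2) do not match the derived units kg/(m·s²) (exponents kg: 1, m: -1, s: -2), so the claim is incorrect.

Answer: No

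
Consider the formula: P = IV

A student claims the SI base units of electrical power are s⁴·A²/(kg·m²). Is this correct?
Units of each symbol in P = IV:
  I (current): A
  V (voltage, in volts): kg·m²/(s³·A)

Multiplying the contributions: [A] · [kg·m²/(s³·A)]
Adding exponents of each base unit: kg: 1, m: 2, s: -3
SI base units of electrical power: kg·m²/s³

The claimed units s⁴·A²/(kg·m²) (exponents kg: -1, m: -2, s: 4, A: 2) do not match the derived units kg·m²/s³ (exponents kg: 1, m: 2, s: -3), so the claim is incorrect.

Answer: No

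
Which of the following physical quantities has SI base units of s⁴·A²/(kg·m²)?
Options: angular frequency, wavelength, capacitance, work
Checking the SI base units of each option:
  angular frequency (ω = 2πf): 1/s  ✗
  wavelength (λ = v/f): m  ✗
  capacitance (C = Q/V): s⁴·A²/(kg·m²)  ✓ matches
  work (W = Fd): kg·m²/s²  ✗

Only capacitance has units s⁴·A²/(kg·m²).

Answer: capacitance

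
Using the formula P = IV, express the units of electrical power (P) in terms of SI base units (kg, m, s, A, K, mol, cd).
Units of each symbol in P = IV:
  I (current): A
  V (voltage, in volts): kg·m²/(s³·A)

Multiplying the contributions: [A] · [kg·m²/(s³·A)]
Adding exponents of each base unit: kg: 1, m: 2, s: -3
SI base units of electrical power: kg·m²/s³

Answer: kg·m²/s³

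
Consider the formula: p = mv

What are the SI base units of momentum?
Units of each symbol in p = mv:
  m (mass): kg
  v (velocity): m/s

Multiplying the contributions: [kg] · [m/s]
Adding exponents of each base unit: kg: 1, m: 1, s: -1
SI base units of momentum: kg·m/s

Answer: kg·m/s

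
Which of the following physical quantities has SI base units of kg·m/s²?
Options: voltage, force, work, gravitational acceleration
Checking the SI base units of each option:
  voltage (V = IR): kg·m²/(s³·A)  ✗
  force (F = ma): kg·m/s²  ✓ matches
  work (W = Fd): kg·m²/s²  ✗
  gravitational acceleration (g = GM/r²): m/s²  ✗

Only force has units kg·m/s².

Answer: force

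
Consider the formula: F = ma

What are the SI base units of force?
Units of each symbol in F = ma:
  m (mass): kg
  a (acceleration): m/s²

Multiplying the contributions: [kg] · [m/s²]
Adding exponents of each base unit: kg: 1, m: 1, s: -2
SI base units of force: kg·m/s²

Answer: kg·m/s²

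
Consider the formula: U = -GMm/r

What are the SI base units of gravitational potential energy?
Units of each symbol in U = -GMm/r:
  G (gravitational constant): m³/(kg·s²)
  M (mass): kg
  m (mass): kg
  r (distance): m  → in the denominator, contributes 1/m
  The minus sign does not affect the units.

Multiplying the contributions: [m³/(kg·s²)] · [kg] · [kg] · [1/m]
Adding exponents of each base unit: kg: 1, m: 2, s: -2
SI base units of gravitational potential energy: kg·m²/s²

Answer: kg·m²/s²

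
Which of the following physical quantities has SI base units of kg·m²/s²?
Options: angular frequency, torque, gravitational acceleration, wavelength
Checking the SI base units of each option:
  angular frequency (ω = 2πf): 1/s  ✗
  torque (τ = Fr): kg·m²/s²  ✓ matches
  gravitational acceleration (g = GM/r²): m/s²  ✗
  wavelength (λ = v/f): m  ✗

Only torque has units kg·m²/s².

Answer: torque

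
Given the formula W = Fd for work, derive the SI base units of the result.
Units of each symbol in W = Fd:
  F (force): kg·m/s²
  d (displacement): m

Multiplying the contributions: [kg·m/s²] · [m]
Adding exponents of each base unit: kg: 1, m: 2, s: -2
SI base units of work: kg·m²/s²

Answer: kg·m²/s²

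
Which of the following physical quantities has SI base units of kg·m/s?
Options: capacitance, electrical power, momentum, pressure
Checking the SI base units of each option:
  capacitance (C = Q/V): s⁴·A²/(kg·m²)  ✗
  electrical power (P = IV): kg·m²/s³  ✗
  momentum (p = mv): kg·m/s  ✓ matches
  pressure (P = F/A): kg/(m·s²)  ✗

Only momentum has units kg·m/s.

Answer: momentum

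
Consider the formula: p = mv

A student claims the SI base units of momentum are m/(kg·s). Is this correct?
Units of each symbol in p = mv:
  m (mass): kg
  v (velocity): m/s

Multiplying the contributions: [kg] · [m/s]
Adding exponents of each base unit: kg: 1, m: 1, s: -1
SI base units of momentum: kg·m/s

The claimed units m/(kg·s) (exponents kg: -1, m: 1, s: -1) do not match the derived units kg·m/s (exponents kg: 1, m: 1, s: -1), so the claim is incorrect.

Answer: No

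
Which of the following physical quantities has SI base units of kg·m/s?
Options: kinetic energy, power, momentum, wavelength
Checking the SI base units of each option:
  kinetic energy (E = ½mv²): kg·m²/s²  ✗
  power (P = W/t): kg·m²/s³  ✗
  momentum (p = mv): kg·m/s  ✓ matches
  wavelength (λ = v/f): m  ✗

Only momentum has units kg·m/s.

Answer: momentum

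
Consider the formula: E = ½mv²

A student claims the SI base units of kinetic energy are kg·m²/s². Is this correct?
Units of each symbol in E = ½mv²:
  m (mass): kg
  v (speed): m/s  → to the power 2, contributes m²/s²
  The factor ½ is dimensionless.

Multiplying the contributions: [kg] · [m²/s²]
Adding exponents of each base unit: kg: 1, m: 2, s: -2
SI base units of kinetic energy: kg·m²/s²

The claimed units kg·m²/s² match the derived units, so the claim is correct.

Answer: Yes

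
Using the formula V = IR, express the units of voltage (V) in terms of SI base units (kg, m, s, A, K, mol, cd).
Units of each symbol in V = IR:
  I (current): A
  R (resistance, in ohms): kg·m²/(s³·A²)

Multiplying the contributions: [A] · [kg·m²/(s³·A²)]
Adding exponents of each base unit: kg: 1, m: 2, s: -3, A: -1
SI base units of voltage: kg·m²/(s³·A)

Answer: kg·m²/(s³·A)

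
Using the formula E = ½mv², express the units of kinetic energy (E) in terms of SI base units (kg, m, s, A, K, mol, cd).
Units of each symbol in E = ½mv²:
  m (mass): kg
  v (speed): m/s  → to the power 2, contributes m²/s²
  The factor ½ is dimensionless.

Multiplying the contributions: [kg] · [m²/s²]
Adding exponents of each base unit: kg: 1, m: 2, s: -2
SI base units of kinetic energy: kg·m²/s²

Answer: kg·m²/s²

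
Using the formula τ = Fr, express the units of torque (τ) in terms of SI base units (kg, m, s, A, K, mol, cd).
Units of each symbol in τ = Fr:
  F (force): kg·m/s²
  r (lever arm): m

Multiplying the contributions: [kg·m/s²] · [m]
Adding exponents of each base unit: kg: 1, m: 2, s: -2
SI base units of torque: kg·m²/s²

Answer: kg·m²/s²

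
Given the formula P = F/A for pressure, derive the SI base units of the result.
Units of each symbol in P = F/A:
  F (force): kg·m/s²
  A (area): m²  → in the denominator, contributes 1/m²

Multiplying the contributions: [kg·m/s²] · [1/m²]
Adding exponents of each base unit: kg: 1, m: -1, s: -2
SI base units of pressure: kg/(m·s²)

Answer: kg/(m·s²)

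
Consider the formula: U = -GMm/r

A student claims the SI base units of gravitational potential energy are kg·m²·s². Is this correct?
Units of each symbol in U = -GMm/r:
  G (gravitational constant): m³/(kg·s²)
  M (mass): kg
  m (mass): kg
  r (distance): m  → in the denominator, contributes 1/m
  The minus sign does not affect the units.

Multiplying the contributions: [m³/(kg·s²)] · [kg] · [kg] · [1/m]
Adding exponents of each base unit: kg: 1, m: 2, s: -2
SI base units of gravitational potential energy: kg·m²/s²

The claimed units kg·m²·s² (exponents kg: 1, m: 2, s: 2) do not match the derived units kg·m²/s² (exponents kg: 1, m: 2, s: -2), so the claim is incorrect.

Answer: No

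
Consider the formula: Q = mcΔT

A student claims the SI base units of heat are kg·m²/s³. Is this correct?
Units of each symbol in Q = mcΔT:
  m (mass): kg
  c (specific heat capacity, in J/(kg·K)): m²/(s²·K)
  ΔT (temperature change): K

Multiplying the contributions: [kg] · [m²/(s²·K)] · [K]
Adding exponents of each base unit: kg: 1, m: 2, s: -2
SI base units of heat: kg·m²/s²

The claimed units kg·m²/s³ (exponents kg: 1, m: 2, s: -3) do not match the derived units kg·m²/s² (exponents kg: 1, m: 2, s: -2), so the claim is incorrect.

Answer: No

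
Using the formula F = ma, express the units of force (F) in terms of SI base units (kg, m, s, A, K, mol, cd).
Units of each symbol in F = ma:
  m (mass): kg
  a (acceleration): m/s²

Multiplying the contributions: [kg] · [m/s²]
Adding exponents of each base unit: kg: 1, m: 1, s: -2
SI base units of force: kg·m/s²

Answer: kg·m/s²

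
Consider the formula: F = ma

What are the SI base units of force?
Units of each symbol in F = ma:
  m (mass): kg
  a (acceleration): m/s²

Multiplying the contributions: [kg] · [m/s²]
Adding exponents of each base unit: kg: 1, m: 1, s: -2
SI base units of force: kg·m/s²

Answer: kg·m/s²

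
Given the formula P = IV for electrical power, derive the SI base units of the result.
Units of each symbol in P = IV:
  I (current): A
  V (voltage, in volts): kg·m²/(s³·A)

Multiplying the contributions: [A] · [kg·m²/(s³·A)]
Adding exponents of each base unit: kg: 1, m: 2, s: -3
SI base units of electrical power: kg·m²/s³

Answer: kg·m²/s³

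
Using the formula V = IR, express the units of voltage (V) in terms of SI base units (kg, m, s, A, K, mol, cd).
Units of each symbol in V = IR:
  I (current): A
  R (resistance, in ohms): kg·m²/(s³·A²)

Multiplying the contributions: [A] · [kg·m²/(s³·A²)]
Adding exponents of each base unit: kg: 1, m: 2, s: -3, A: -1
SI base units of voltage: kg·m²/(s³·A)

Answer: kg·m²/(s³·A)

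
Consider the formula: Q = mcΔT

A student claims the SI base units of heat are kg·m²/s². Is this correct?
Units of each symbol in Q = mcΔT:
  m (mass): kg
  c (specific heat capacity, in J/(kg·K)): m²/(s²·K)
  ΔT (temperature change): K

Multiplying the contributions: [kg] · [m²/(s²·K)] · [K]
Adding exponents of each base unit: kg: 1, m: 2, s: -2
SI base units of heat: kg·m²/s²

The claimed units kg·m²/s² match the derived units, so the claim is correct.

Answer: Yes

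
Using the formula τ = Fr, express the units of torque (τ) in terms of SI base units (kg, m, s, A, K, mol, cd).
Units of each symbol in τ = Fr:
  F (force): kg·m/s²
  r (lever arm): m

Multiplying the contributions: [kg·m/s²] · [m]
Adding exponents of each base unit: kg: 1, m: 2, s: -2
SI base units of torque: kg·m²/s²

Answer: kg·m²/s²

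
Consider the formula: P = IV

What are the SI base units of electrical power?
Units of each symbol in P = IV:
  I (current): A
  V (voltage, in volts): kg·m²/(s³·A)

Multiplying the contributions: [A] · [kg·m²/(s³·A)]
Adding exponents of each base unit: kg: 1, m: 2, s: -3
SI base units of electrical power: kg·m²/s³

Answer: kg·m²/s³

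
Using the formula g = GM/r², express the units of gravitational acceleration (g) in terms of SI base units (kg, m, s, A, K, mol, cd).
Units of each symbol in g = GM/r²:
  G (gravitational constant): m³/(kg·s²)
  M (mass): kg
  r (distance): m  → to the power 2 in the denominator, contributes 1/m²

Multiplying the contributions: [m³/(kg·s²)] · [kg] · [1/m²]
Adding exponents of each base unit: m: 1, s: -2
SI base units of gravitational acceleration: m/s²

Answer: m/s²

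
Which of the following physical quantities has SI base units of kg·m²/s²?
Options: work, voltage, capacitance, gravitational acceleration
Checking the SI base units of each option:
  work (W = Fd): kg·m²/s²  ✓ matches
  voltage (V = IR): kg·m²/(s³·A)  ✗
  capacitance (C = Q/V): s⁴·A²/(kg·m²)  ✗
  gravitational acceleration (g = GM/r²): m/s²  ✗

Only work has units kg·m²/s².

Answer: work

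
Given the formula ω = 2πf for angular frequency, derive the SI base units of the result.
Units of each symbol in ω = 2πf:
  f (frequency): 1/s
  The factor 2π is dimensionless.

Multiplying the contributions: [1/s]
Adding exponents of each base unit: s: -1
SI base units of angular frequency: 1/s

Answer: 1/s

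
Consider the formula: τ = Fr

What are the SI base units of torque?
Units of each symbol in τ = Fr:
  F (force): kg·m/s²
  r (lever arm): m

Multiplying the contributions: [kg·m/s²] · [m]
Adding exponents of each base unit: kg: 1, m: 2, s: -2
SI base units of torque: kg·m²/s²

Answer: kg·m²/s²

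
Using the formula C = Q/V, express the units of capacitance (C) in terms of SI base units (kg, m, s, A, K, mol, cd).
Units of each symbol in C = Q/V:
  Q (charge, in coulombs): s·A
  V (voltage, in volts): kg·m²/(s³·A)  → in the denominator, contributes s³·A/(kg·m²)

Multiplying the contributions: [s·A] · [s³·A/(kg·m²)]
Adding exponents of each base unit: kg: -1, m: -2, s: 4, A: 2
SI base units of capacitance: s⁴·A²/(kg·m²)

Answer: s⁴·A²/(kg·m²)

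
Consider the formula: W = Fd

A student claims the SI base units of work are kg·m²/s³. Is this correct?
Units of each symbol in W = Fd:
  F (force): kg·m/s²
  d (displacement): m

Multiplying the contributions: [kg·m/s²] · [m]
Adding exponents of each base unit: kg: 1, m: 2, s: -2
SI base units of work: kg·m²/s²

The claimed units kg·m²/s³ (exponents kg: 1, m: 2, s: -3) do not match the derived units kg·m²/s² (exponents kg: 1, m: 2, s: -2), so the claim is incorrect.

Answer: No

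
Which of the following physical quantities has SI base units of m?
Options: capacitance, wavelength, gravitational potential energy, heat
Checking the SI base units of each option:
  capacitance (C = Q/V): s⁴·A²/(kg·m²)  ✗
  wavelength (λ = v/f): m  ✓ matches
  gravitational potential energy (U = -GMm/r): kg·m²/s²  ✗
  heat (Q = mcΔT): kg·m²/s²  ✗

Only wavelength has units m.

Answer: wavelength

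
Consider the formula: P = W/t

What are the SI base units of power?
Units of each symbol in P = W/t:
  W (work): kg·m²/s²
  t (time): s  → in the denominator, contributes 1/s

Multiplying the contributions: [kg·m²/s²] · [1/s]
Adding exponents of each base unit: kg: 1, m: 2, s: -3
SI base units of power: kg·m²/s³

Answer: kg·m²/s³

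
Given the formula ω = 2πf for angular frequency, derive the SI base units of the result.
Units of each symbol in ω = 2πf:
  f (frequency): 1/s
  The factor 2π is dimensionless.

Multiplying the contributions: [1/s]
Adding exponents of each base unit: s: -1
SI base units of angular frequency: 1/s

Answer: 1/s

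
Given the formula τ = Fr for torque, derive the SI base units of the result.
Units of each symbol in τ = Fr:
  F (force): kg·m/s²
  r (lever arm): m

Multiplying the contributions: [kg·m/s²] · [m]
Adding exponents of each base unit: kg: 1, m: 2, s: -2
SI base units of torque: kg·m²/s²

Answer: kg·m²/s²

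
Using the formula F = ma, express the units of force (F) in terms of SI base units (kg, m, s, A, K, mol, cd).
Units of each symbol in F = ma:
  m (mass): kg
  a (acceleration): m/s²

Multiplying the contributions: [kg] · [m/s²]
Adding exponents of each base unit: kg: 1, m: 1, s: -2
SI base units of force: kg·m/s²

Answer: kg·m/s²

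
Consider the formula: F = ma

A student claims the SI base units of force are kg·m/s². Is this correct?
Units of each symbol in F = ma:
  m (mass): kg
  a (acceleration): m/s²

Multiplying the contributions: [kg] · [m/s²]
Adding exponents of each base unit: kg: 1, m: 1, s: -2
SI base units of force: kg·m/s²

The claimed units kg·m/s² match the derived units, so the claim is correct.

Answer: Yes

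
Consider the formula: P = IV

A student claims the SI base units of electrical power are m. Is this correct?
Units of each symbol in P = IV:
  I (current): A
  V (voltage, in volts): kg·m²/(s³·A)

Multiplying the contributions: [A] · [kg·m²/(s³·A)]
Adding exponents of each base unit: kg: 1, m: 2, s: -3
SI base units of electrical power: kg·m²/s³

The claimed units m (exponents m: 1) do not match the derived units kg·m²/s³ (exponents kg: 1, m: 2, s: -3), so the claim is incorrect.

Answer: No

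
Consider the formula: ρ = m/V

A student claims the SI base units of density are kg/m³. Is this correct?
Units of each symbol in ρ = m/V:
  m (mass): kg
  V (volume): m³  → in the denominator, contributes 1/m³

Multiplying the contributions: [kg] · [1/m³]
Adding exponents of each base unit: kg: 1, m: -3
SI base units of density: kg/m³

The claimed units kg/m³ match the derived units, so the claim is correct.

Answer: Yes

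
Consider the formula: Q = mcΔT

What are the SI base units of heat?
Units of each symbol in Q = mcΔT:
  m (mass): kg
  c (specific heat capacity, in J/(kg·K)): m²/(s²·K)
  ΔT (temperature change): K

Multiplying the contributions: [kg] · [m²/(s²·K)] · [K]
Adding exponents of each base unit: kg: 1, m: 2, s: -2
SI base units of heat: kg·m²/s²

Answer: kg·m²/s²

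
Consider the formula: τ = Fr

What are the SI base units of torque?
Units of each symbol in τ = Fr:
  F (force): kg·m/s²
  r (lever arm): m

Multiplying the contributions: [kg·m/s²] · [m]
Adding exponents of each base unit: kg: 1, m: 2, s: -2
SI base units of torque: kg·m²/s²

Answer: kg·m²/s²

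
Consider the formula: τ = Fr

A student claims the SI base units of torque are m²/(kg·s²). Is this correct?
Units of each symbol in τ = Fr:
  F (force): kg·m/s²
  r (lever arm): m

Multiplying the contributions: [kg·m/s²] · [m]
Adding exponents of each base unit: kg: 1, m: 2, s: -2
SI base units of torque: kg·m²/s²

The claimed units m²/(kg·s²) (exponents kg: -1, m: 2, s: -2) do not match the derived units kg·m²/s² (exponents kg: 1, m: 2, s: -2), so the claim is incorrect.

Answer: No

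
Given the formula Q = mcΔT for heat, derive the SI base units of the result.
Units of each symbol in Q = mcΔT:
  m (mass): kg
  c (specific heat capacity, in J/(kg·K)): m²/(s²·K)
  ΔT (temperature change): K

Multiplying the contributions: [kg] · [m²/(s²·K)] · [K]
Adding exponents of each base unit: kg: 1, m: 2, s: -2
SI base units of heat: kg·m²/s²

Answer: kg·m²/s²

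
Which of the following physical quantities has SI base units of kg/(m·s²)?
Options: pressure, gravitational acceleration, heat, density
Checking the SI base units of each option:
  pressure (P = F/A): kg/(m·s²)  ✓ matches
  gravitational acceleration (g = GM/r²): m/s²  ✗
  heat (Q = mcΔT): kg·m²/s²  ✗
  density (ρ = m/V): kg/m³  ✗

Only pressure has units kg/(m·s²).

Answer: pressure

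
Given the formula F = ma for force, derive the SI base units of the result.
Units of each symbol in F = ma:
  m (mass): kg
  a (acceleration): m/s²

Multiplying the contributions: [kg] · [m/s²]
Adding exponents of each base unit: kg: 1, m: 1, s: -2
SI base units of force: kg·m/s²

Answer: kg·m/s²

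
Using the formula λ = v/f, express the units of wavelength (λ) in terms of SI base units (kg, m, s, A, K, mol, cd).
Units of each symbol in λ = v/f:
  v (wave speed): m/s
  f (frequency): 1/s  → in the denominator, contributes s

Multiplying the contributions: [m/s] · [s]
Adding exponents of each base unit: m: 1
SI base units of wavelength: m

Answer: m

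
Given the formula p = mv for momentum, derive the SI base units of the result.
Units of each symbol in p = mv:
  m (mass): kg
  v (velocity): m/s

Multiplying the contributions: [kg] · [m/s]
Adding exponents of each base unit: kg: 1, m: 1, s: -1
SI base units of momentum: kg·m/s

Answer: kg·m/s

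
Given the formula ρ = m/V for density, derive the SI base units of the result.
Units of each symbol in ρ = m/V:
  m (mass): kg
  V (volume): m³  → in the denominator, contributes 1/m³

Multiplying the contributions: [kg] · [1/m³]
Adding exponents of each base unit: kg: 1, m: -3
SI base units of density: kg/m³

Answer: kg/m³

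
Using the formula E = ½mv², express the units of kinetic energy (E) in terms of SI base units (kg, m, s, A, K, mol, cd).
Units of each symbol in E = ½mv²:
  m (mass): kg
  v (speed): m/s  → to the power 2, contributes m²/s²
  The factor ½ is dimensionless.

Multiplying the contributions: [kg] · [m²/s²]
Adding exponents of each base unit: kg: 1, m: 2, s: -2
SI base units of kinetic energy: kg·m²/s²

Answer: kg·m²/s²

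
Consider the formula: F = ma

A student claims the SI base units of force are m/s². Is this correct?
Units of each symbol in F = ma:
  m (mass): kg
  a (acceleration): m/s²

Multiplying the contributions: [kg] · [m/s²]
Adding exponents of each base unit: kg: 1, m: 1, s: -2
SI base units of force: kg·m/s²

The claimed units m/s² (exponents m: 1, s: -2) do not match the derived units kg·m/s² (exponents kg: 1, m: 1, s: -2), so the claim is incorrect.

Answer: No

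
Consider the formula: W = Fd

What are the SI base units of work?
Units of each symbol in W = Fd:
  F (force): kg·m/s²
  d (displacement): m

Multiplying the contributions: [kg·m/s²] · [m]
Adding exponents of each base unit: kg: 1, m: 2, s: -2
SI base units of work: kg·m²/s²

Answer: kg·m²/s²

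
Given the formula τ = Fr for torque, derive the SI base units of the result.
Units of each symbol in τ = Fr:
  F (force): kg·m/s²
  r (lever arm): m

Multiplying the contributions: [kg·m/s²] · [m]
Adding exponents of each base unit: kg: 1, m: 2, s: -2
SI base units of torque: kg·m²/s²

Answer: kg·m²/s²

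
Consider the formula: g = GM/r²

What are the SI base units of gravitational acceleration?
Units of each symbol in g = GM/r²:
  G (gravitational constant): m³/(kg·s²)
  M (mass): kg
  r (distance): m  → to the power 2 in the denominator, contributes 1/m²

Multiplying the contributions: [m³/(kg·s²)] · [kg] · [1/m²]
Adding exponents of each base unit: m: 1, s: -2
SI base units of gravitational acceleration: m/s²

Answer: m/s²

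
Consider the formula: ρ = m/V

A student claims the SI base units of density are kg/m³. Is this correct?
Units of each symbol in ρ = m/V:
  m (mass): kg
  V (volume): m³  → in the denominator, contributes 1/m³

Multiplying the contributions: [kg] · [1/m³]
Adding exponents of each base unit: kg: 1, m: -3
SI base units of density: kg/m³

The claimed units kg/m³ match the derived units, so the claim is correct.

Answer: Yes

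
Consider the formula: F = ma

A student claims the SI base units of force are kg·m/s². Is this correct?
Units of each symbol in F = ma:
  m (mass): kg
  a (acceleration): m/s²

Multiplying the contributions: [kg] · [m/s²]
Adding exponents of each base unit: kg: 1, m: 1, s: -2
SI base units of force: kg·m/s²

The claimed units kg·m/s² match the derived units, so the claim is correct.

Answer: Yes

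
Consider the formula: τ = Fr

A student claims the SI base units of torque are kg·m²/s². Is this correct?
Units of each symbol in τ = Fr:
  F (force): kg·m/s²
  r (lever arm): m

Multiplying the contributions: [kg·m/s²] · [m]
Adding exponents of each base unit: kg: 1, m: 2, s: -2
SI base units of torque: kg·m²/s²

The claimed units kg·m²/s² match the derived units, so the claim is correct.

Answer: Yes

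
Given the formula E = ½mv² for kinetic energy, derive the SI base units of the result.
Units of each symbol in E = ½mv²:
  m (mass): kg
  v (speed): m/s  → to the power 2, contributes m²/s²
  The factor ½ is dimensionless.

Multiplying the contributions: [kg] · [m²/s²]
Adding exponents of each base unit: kg: 1, m: 2, s: -2
SI base units of kinetic energy: kg·m²/s²

Answer: kg·m²/s²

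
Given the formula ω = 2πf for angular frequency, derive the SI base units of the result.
Units of each symbol in ω = 2πf:
  f (frequency): 1/s
  The factor 2π is dimensionless.

Multiplying the contributions: [1/s]
Adding exponents of each base unit: s: -1
SI base units of angular frequency: 1/s

Answer: 1/s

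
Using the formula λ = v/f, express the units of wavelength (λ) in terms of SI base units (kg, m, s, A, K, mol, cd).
Units of each symbol in λ = v/f:
  v (wave speed): m/s
  f (frequency): 1/s  → in the denominator, contributes s

Multiplying the contributions: [m/s] · [s]
Adding exponents of each base unit: m: 1
SI base units of wavelength: m

Answer: m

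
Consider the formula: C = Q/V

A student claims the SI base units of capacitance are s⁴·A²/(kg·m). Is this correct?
Units of each symbol in C = Q/V:
  Q (charge, in coulombs): s·A
  V (voltage, in volts): kg·m²/(s³·A)  → in the denominator, contributes s³·A/(kg·m²)

Multiplying the contributions: [s·A] · [s³·A/(kg·m²)]
Adding exponents of each base unit: kg: -1, m: -2, s: 4, A: 2
SI base units of capacitance: s⁴·A²/(kg·m²)

The claimed units s⁴·A²/(kg·m) (exponents kg: -1, m: -1, s: 4, A: 2) do not match the derived units s⁴·A²/(kg·m²) (exponents kg: -1, m: -2, s: 4, A: 2), so the claim is incorrect.

Answer: No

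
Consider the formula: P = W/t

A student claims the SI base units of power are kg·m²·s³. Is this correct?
Units of each symbol in P = W/t:
  W (work): kg·m²/s²
  t (time): s  → in the denominator, contributes 1/s

Multiplying the contributions: [kg·m²/s²] · [1/s]
Adding exponents of each base unit: kg: 1, m: 2, s: -3
SI base units of power: kg·m²/s³

The claimed units kg·m²·s³ (exponents kg: 1, m: 2, s: 3) do not match the derived units kg·m²/s³ (exponents kg: 1, m: 2, s: -3), so the claim is incorrect.

Answer: No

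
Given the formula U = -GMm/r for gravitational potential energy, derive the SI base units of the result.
Units of each symbol in U = -GMm/r:
  G (gravitational constant): m³/(kg·s²)
  M (mass): kg
  m (mass): kg
  r (distance): m  → in the denominator, contributes 1/m
  The minus sign does not affect the units.

Multiplying the contributions: [m³/(kg·s²)] · [kg] · [kg] · [1/m]
Adding exponents of each base unit: kg: 1, m: 2, s: -2
SI base units of gravitational potential energy: kg·m²/s²

Answer: kg·m²/s²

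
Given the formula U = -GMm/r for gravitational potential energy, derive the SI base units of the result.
Units of each symbol in U = -GMm/r:
  G (gravitational constant): m³/(kg·s²)
  M (mass): kg
  m (mass): kg
  r (distance): m  → in the denominator, contributes 1/m
  The minus sign does not affect the units.

Multiplying the contributions: [m³/(kg·s²)] · [kg] · [kg] · [1/m]
Adding exponents of each base unit: kg: 1, m: 2, s: -2
SI base units of gravitational potential energy: kg·m²/s²

Answer: kg·m²/s²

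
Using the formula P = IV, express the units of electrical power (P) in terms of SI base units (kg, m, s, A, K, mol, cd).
Units of each symbol in P = IV:
  I (current): A
  V (voltage, in volts): kg·m²/(s³·A)

Multiplying the contributions: [A] · [kg·m²/(s³·A)]
Adding exponents of each base unit: kg: 1, m: 2, s: -3
SI base units of electrical power: kg·m²/s³

Answer: kg·m²/s³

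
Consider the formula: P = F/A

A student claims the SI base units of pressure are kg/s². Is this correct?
Units of each symbol in P = F/A:
  F (force): kg·m/s²
  A (area): m²  → in the denominator, contributes 1/m²

Multiplying the contributions: [kg·m/s²] · [1/m²]
Adding exponents of each base unit: kg: 1, m: -1, s: -2
SI base units of pressure: kg/(m·s²)

The claimed units kg/s² (exponents kg: 1, s: -2) do not match the derived units kg/(m·s²) (exponents kg: 1, m: -1, s: -2), so the claim is incorrect.

Answer: No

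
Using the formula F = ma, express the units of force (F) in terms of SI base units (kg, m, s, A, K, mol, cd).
Units of each symbol in F = ma:
  m (mass): kg
  a (acceleration): m/s²

Multiplying the contributions: [kg] · [m/s²]
Adding exponents of each base unit: kg: 1, m: 1, s: -2
SI base units of force: kg·m/s²

Answer: kg·m/s²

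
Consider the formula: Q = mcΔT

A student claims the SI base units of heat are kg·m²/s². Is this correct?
Units of each symbol in Q = mcΔT:
  m (mass): kg
  c (specific heat capacity, in J/(kg·K)): m²/(s²·K)
  ΔT (temperature change): K

Multiplying the contributions: [kg] · [m²/(s²·K)] · [K]
Adding exponents of each base unit: kg: 1, m: 2, s: -2
SI base units of heat: kg·m²/s²

The claimed units kg·m²/s² match the derived units, so the claim is correct.

Answer: Yes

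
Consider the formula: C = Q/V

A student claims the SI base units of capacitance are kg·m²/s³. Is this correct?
Units of each symbol in C = Q/V:
  Q (charge, in coulombs): s·A
  V (voltage, in volts): kg·m²/(s³·A)  → in the denominator, contributes s³·A/(kg·m²)

Multiplying the contributions: [s·A] · [s³·A/(kg·m²)]
Adding exponents of each base unit: kg: -1, m: -2, s: 4, A: 2
SI base units of capacitance: s⁴·A²/(kg·m²)

The claimed units kg·m²/s³ (exponents kg: 1, m: 2, s: -3) do not match the derived units s⁴·A²/(kg·m²) (exponents kg: -1, m: -2, s: 4, A: 2), so the claim is incorrect.

Answer: No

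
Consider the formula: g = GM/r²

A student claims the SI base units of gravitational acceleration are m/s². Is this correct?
Units of each symbol in g = GM/r²:
  G (gravitational constant): m³/(kg·s²)
  M (mass): kg
  r (distance): m  → to the power 2 in the denominator, contributes 1/m²

Multiplying the contributions: [m³/(kg·s²)] · [kg] · [1/m²]
Adding exponents of each base unit: m: 1, s: -2
SI base units of gravitational acceleration: m/s²

The claimed units m/s² match the derived units, so the claim is correct.

Answer: Yes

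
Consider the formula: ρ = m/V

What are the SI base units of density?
Units of each symbol in ρ = m/V:
  m (mass): kg
  V (volume): m³  → in the denominator, contributes 1/m³

Multiplying the contributions: [kg] · [1/m³]
Adding exponents of each base unit: kg: 1, m: -3
SI base units of density: kg/m³

Answer: kg/m³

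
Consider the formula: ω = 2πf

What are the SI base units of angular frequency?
Units of each symbol in ω = 2πf:
  f (frequency): 1/s
  The factor 2π is dimensionless.

Multiplying the contributions: [1/s]
Adding exponents of each base unit: s: -1
SI base units of angular frequency: 1/s

Answer: 1/s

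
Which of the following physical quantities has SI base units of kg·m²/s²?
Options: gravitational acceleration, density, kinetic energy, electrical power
Checking the SI base units of each option:
  gravitational acceleration (g = GM/r²): m/s²  ✗
  density (ρ = m/V): kg/m³  ✗
  kinetic energy (E = ½mv²): kg·m²/s²  ✓ matches
  electrical power (P = IV): kg·m²/s³  ✗

Only kinetic energy has units kg·m²/s².

Answer: kinetic energy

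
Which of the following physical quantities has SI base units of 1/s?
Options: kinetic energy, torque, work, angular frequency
Checking the SI base units of each option:
  kinetic energy (E = ½mv²): kg·m²/s²  ✗
  torque (τ = Fr): kg·m²/s²  ✗
  work (W = Fd): kg·m²/s²  ✗
  angular frequency (ω = 2πf): 1/s  ✓ matches

Only angular frequency has units 1/s.

Answer: angular frequency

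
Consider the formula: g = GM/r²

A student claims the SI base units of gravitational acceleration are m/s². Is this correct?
Units of each symbol in g = GM/r²:
  G (gravitational constant): m³/(kg·s²)
  M (mass): kg
  r (distance): m  → to the power 2 in the denominator, contributes 1/m²

Multiplying the contributions: [m³/(kg·s²)] · [kg] · [1/m²]
Adding exponents of each base unit: m: 1, s: -2
SI base units of gravitational acceleration: m/s²

The claimed units m/s² match the derived units, so the claim is correct.

Answer: Yes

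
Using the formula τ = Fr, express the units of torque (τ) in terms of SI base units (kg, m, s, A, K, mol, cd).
Units of each symbol in τ = Fr:
  F (force): kg·m/s²
  r (lever arm): m

Multiplying the contributions: [kg·m/s²] · [m]
Adding exponents of each base unit: kg: 1, m: 2, s: -2
SI base units of torque: kg·m²/s²

Answer: kg·m²/s²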